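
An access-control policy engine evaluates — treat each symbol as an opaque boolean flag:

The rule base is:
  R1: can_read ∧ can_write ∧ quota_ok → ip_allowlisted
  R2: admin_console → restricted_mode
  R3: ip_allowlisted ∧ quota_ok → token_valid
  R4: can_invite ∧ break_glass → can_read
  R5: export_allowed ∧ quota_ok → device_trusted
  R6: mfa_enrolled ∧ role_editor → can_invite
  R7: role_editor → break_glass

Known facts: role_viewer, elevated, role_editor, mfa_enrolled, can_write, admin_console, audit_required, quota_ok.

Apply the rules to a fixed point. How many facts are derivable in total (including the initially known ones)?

14

Round 1: R2 [admin_console → restricted_mode]; R6 [mfa_enrolled ∧ role_editor → can_invite]; R7 [role_editor → break_glass]. Adds restricted_mode, can_invite, break_glass.
Round 2: R4 [can_invite ∧ break_glass → can_read]. Adds can_read.
Round 3: R1 [can_read ∧ can_write ∧ quota_ok → ip_allowlisted]. Adds ip_allowlisted.
Round 4: R3 [ip_allowlisted ∧ quota_ok → token_valid]. Adds token_valid.
Closure: {admin_console, audit_required, break_glass, can_invite, can_read, can_write, elevated, ip_allowlisted, mfa_enrolled, quota_ok, restricted_mode, role_editor, role_viewer, token_valid} — 14 facts.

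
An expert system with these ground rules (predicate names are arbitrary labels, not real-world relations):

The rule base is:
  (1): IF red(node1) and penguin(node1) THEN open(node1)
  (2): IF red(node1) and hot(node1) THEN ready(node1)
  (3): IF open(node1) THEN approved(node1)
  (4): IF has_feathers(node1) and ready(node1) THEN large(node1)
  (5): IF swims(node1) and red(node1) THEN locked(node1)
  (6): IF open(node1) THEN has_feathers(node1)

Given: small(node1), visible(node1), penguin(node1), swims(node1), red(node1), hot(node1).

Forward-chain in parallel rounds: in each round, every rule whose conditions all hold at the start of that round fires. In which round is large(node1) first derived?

[1] (1) [IF red(node1) and penguin(node1) THEN open(node1)]; (2) [IF red(node1) and hot(node1) THEN ready(node1)]; (5) [IF swims(node1) and red(node1) THEN locked(node1)]. ⇒ new: open(node1), ready(node1), locked(node1).
[2] (3) [IF open(node1) THEN approved(node1)]; (6) [IF open(node1) THEN has_feathers(node1)]. ⇒ new: approved(node1), has_feathers(node1).
[3] (4) [IF has_feathers(node1) and ready(node1) THEN large(node1)]. ⇒ new: large(node1).
large(node1) first appears in round 3.

3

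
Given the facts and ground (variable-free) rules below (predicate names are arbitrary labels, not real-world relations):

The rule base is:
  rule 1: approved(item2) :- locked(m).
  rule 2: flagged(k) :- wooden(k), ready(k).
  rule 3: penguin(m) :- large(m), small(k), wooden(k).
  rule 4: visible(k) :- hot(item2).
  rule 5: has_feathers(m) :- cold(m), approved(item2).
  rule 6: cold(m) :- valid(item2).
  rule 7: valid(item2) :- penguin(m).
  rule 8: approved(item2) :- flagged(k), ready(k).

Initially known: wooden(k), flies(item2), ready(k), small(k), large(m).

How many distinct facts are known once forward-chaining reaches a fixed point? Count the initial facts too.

[1] rule 2 [flagged(k) :- wooden(k), ready(k).]; rule 3 [penguin(m) :- large(m), small(k), wooden(k).]. ⇒ new: flagged(k), penguin(m).
[2] rule 7 [valid(item2) :- penguin(m).]; rule 8 [approved(item2) :- flagged(k), ready(k).]. ⇒ new: valid(item2), approved(item2).
[3] rule 6 [cold(m) :- valid(item2).]. ⇒ new: cold(m).
[4] rule 5 [has_feathers(m) :- cold(m), approved(item2).]. ⇒ new: has_feathers(m).
Closure: {approved(item2), cold(m), flagged(k), flies(item2), has_feathers(m), large(m), penguin(m), ready(k), small(k), valid(item2), wooden(k)} — 11 facts.

11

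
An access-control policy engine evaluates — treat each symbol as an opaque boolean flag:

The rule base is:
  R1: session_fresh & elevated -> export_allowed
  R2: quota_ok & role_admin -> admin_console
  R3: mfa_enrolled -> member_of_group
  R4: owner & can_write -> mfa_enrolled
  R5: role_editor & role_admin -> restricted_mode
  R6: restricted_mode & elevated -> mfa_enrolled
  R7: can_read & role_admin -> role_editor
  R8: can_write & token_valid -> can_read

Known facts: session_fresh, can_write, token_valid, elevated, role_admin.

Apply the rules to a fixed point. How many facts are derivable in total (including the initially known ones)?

11

Round 1: R1 [session_fresh & elevated -> export_allowed]; R8 [can_write & token_valid -> can_read]. New: export_allowed, can_read.
Round 2: R7 [can_read & role_admin -> role_editor]. New: role_editor.
Round 3: R5 [role_editor & role_admin -> restricted_mode]. New: restricted_mode.
Round 4: R6 [restricted_mode & elevated -> mfa_enrolled]. New: mfa_enrolled.
Round 5: R3 [mfa_enrolled -> member_of_group]. New: member_of_group.
Closure: {can_read, can_write, elevated, export_allowed, member_of_group, mfa_enrolled, restricted_mode, role_admin, role_editor, session_fresh, token_valid} — 11 facts.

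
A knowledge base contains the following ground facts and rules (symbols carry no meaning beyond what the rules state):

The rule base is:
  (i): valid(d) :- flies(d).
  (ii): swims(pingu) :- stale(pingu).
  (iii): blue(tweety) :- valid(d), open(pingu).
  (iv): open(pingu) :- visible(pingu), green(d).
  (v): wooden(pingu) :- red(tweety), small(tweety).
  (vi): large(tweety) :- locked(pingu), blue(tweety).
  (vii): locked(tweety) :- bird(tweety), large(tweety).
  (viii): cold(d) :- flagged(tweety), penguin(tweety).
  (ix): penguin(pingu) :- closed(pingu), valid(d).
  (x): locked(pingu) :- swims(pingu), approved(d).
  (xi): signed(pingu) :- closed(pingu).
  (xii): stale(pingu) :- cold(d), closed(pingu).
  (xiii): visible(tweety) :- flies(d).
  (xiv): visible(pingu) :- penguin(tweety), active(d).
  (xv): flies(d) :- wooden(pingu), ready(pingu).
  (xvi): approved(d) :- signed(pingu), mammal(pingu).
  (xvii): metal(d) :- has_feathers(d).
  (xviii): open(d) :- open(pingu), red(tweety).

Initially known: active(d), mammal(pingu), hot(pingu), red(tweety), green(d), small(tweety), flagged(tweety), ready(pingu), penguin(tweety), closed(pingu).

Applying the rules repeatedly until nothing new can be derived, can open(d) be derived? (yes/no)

Round 1 — (v), (viii), (xi), (xiv), derive wooden(pingu), cold(d), signed(pingu), visible(pingu).
Round 2 — (iv), (xii), (xv), (xvi), derive open(pingu), stale(pingu), flies(d), approved(d).
Round 3 — (i), (ii), (xiii), (xviii), derive valid(d), swims(pingu), visible(tweety), open(d).
Round 4 — (iii), (ix), (x), derive blue(tweety), penguin(pingu), locked(pingu).
Round 5 — (vi), derive large(tweety).
open(d) appears in round 3, so it is derivable.

yes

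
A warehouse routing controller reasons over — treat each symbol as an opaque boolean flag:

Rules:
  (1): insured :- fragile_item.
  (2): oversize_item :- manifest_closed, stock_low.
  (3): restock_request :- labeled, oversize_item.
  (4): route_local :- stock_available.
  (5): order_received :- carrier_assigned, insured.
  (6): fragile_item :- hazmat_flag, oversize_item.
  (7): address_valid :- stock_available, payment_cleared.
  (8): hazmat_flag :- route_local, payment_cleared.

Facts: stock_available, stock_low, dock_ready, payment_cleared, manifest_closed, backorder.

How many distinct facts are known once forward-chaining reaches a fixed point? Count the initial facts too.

12

Round 1: (2) [oversize_item :- manifest_closed, stock_low.]; (4) [route_local :- stock_available.]; (7) [address_valid :- stock_available, payment_cleared.]. New: oversize_item, route_local, address_valid.
Round 2: (8) [hazmat_flag :- route_local, payment_cleared.]. New: hazmat_flag.
Round 3: (6) [fragile_item :- hazmat_flag, oversize_item.]. New: fragile_item.
Round 4: (1) [insured :- fragile_item.]. New: insured.
Closure: {address_valid, backorder, dock_ready, fragile_item, hazmat_flag, insured, manifest_closed, oversize_item, payment_cleared, route_local, stock_available, stock_low} — 12 facts.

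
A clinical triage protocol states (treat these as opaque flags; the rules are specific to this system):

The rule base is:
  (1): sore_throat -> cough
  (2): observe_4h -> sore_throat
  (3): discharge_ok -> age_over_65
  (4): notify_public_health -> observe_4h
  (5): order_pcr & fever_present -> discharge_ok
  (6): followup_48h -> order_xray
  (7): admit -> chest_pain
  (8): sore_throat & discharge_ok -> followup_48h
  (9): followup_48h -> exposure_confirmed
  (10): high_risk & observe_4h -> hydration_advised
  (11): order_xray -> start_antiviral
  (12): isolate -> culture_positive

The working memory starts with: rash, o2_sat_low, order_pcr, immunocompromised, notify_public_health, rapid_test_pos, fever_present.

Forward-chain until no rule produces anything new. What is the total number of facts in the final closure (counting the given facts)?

Round 1: (4) [notify_public_health -> observe_4h]; (5) [order_pcr & fever_present -> discharge_ok]. Adds observe_4h, discharge_ok.
Round 2: (2) [observe_4h -> sore_throat]; (3) [discharge_ok -> age_over_65]. Adds sore_throat, age_over_65.
Round 3: (1) [sore_throat -> cough]; (8) [sore_throat & discharge_ok -> followup_48h]. Adds cough, followup_48h.
Round 4: (6) [followup_48h -> order_xray]; (9) [followup_48h -> exposure_confirmed]. Adds order_xray, exposure_confirmed.
Round 5: (11) [order_xray -> start_antiviral]. Adds start_antiviral.
Closure: {age_over_65, cough, discharge_ok, exposure_confirmed, fever_present, followup_48h, immunocompromised, notify_public_health, o2_sat_low, observe_4h, order_pcr, order_xray, rapid_test_pos, rash, sore_throat, start_antiviral} — 16 facts.

16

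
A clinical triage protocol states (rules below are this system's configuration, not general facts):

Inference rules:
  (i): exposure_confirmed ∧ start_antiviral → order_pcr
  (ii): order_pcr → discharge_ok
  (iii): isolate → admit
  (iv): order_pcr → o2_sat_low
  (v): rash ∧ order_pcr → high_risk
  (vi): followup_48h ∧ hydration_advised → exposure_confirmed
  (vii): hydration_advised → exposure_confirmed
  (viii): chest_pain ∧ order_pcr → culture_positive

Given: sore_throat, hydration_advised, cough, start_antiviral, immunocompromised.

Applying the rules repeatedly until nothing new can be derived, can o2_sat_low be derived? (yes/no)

Round 1: (vii) [hydration_advised → exposure_confirmed]. New: exposure_confirmed.
Round 2: (i) [exposure_confirmed ∧ start_antiviral → order_pcr]. New: order_pcr.
Round 3: (ii) [order_pcr → discharge_ok]; (iv) [order_pcr → o2_sat_low]. New: discharge_ok, o2_sat_low.
o2_sat_low appears in round 3, so it is derivable.

yes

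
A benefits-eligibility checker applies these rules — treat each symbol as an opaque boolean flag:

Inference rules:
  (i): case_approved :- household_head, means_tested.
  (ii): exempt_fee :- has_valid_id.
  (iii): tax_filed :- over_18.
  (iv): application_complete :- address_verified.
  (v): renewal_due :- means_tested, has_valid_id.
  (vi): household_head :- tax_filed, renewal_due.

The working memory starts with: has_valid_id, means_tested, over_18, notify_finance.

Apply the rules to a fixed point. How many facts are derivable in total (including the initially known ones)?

9

Round 1 — (ii), (iii), (v), derive exempt_fee, tax_filed, renewal_due.
Round 2 — (vi), derive household_head.
Round 3 — (i), derive case_approved.
Closure: {case_approved, exempt_fee, has_valid_id, household_head, means_tested, notify_finance, over_18, renewal_due, tax_filed} — 9 facts.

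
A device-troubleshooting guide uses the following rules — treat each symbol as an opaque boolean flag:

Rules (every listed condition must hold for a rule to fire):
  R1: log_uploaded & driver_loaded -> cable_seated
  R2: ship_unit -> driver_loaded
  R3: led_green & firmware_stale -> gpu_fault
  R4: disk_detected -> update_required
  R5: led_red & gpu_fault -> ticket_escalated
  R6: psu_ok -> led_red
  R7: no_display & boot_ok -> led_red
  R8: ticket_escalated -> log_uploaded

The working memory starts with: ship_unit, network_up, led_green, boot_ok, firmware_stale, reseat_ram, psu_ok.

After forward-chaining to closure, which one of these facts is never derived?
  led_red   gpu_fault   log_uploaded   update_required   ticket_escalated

update_required

Round 1: R2 [ship_unit -> driver_loaded]; R3 [led_green & firmware_stale -> gpu_fault]; R6 [psu_ok -> led_red]. Adds driver_loaded, gpu_fault, led_red.
Round 2: R5 [led_red & gpu_fault -> ticket_escalated]. Adds ticket_escalated.
Round 3: R8 [ticket_escalated -> log_uploaded]. Adds log_uploaded.
Round 4: R1 [log_uploaded & driver_loaded -> cable_seated]. Adds cable_seated.
Derived: led_red (round 1), ticket_escalated (round 2), log_uploaded (round 3), gpu_fault (round 1). update_required never appears in any round.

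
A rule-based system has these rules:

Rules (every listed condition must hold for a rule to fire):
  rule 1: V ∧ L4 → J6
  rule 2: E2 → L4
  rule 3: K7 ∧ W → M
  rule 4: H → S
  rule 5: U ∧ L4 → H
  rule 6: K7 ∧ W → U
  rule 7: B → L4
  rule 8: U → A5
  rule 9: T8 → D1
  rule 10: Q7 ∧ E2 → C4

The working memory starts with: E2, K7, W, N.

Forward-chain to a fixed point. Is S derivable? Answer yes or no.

Round 1 — rule 2, rule 3, rule 6, derive L4, M, U.
Round 2 — rule 5, rule 8, derive H, A5.
Round 3 — rule 4, derive S.
S appears in round 3, so it is derivable.

yes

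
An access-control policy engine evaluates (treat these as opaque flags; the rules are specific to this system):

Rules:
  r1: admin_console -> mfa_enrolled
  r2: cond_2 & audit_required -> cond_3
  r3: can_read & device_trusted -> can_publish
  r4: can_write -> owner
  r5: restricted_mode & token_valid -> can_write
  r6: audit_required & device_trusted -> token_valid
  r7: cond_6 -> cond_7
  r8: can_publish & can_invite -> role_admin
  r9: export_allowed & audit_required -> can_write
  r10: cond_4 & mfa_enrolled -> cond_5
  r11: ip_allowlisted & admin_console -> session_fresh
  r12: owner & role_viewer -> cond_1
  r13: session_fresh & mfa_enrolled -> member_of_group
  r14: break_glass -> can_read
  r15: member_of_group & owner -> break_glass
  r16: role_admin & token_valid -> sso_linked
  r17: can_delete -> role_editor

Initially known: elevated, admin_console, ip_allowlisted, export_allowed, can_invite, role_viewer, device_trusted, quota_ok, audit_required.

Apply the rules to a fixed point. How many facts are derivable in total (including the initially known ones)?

21

Round 1: r1 [admin_console -> mfa_enrolled]; r6 [audit_required & device_trusted -> token_valid]; r9 [export_allowed & audit_required -> can_write]; r11 [ip_allowlisted & admin_console -> session_fresh]. New: mfa_enrolled, token_valid, can_write, session_fresh.
Round 2: r4 [can_write -> owner]; r13 [session_fresh & mfa_enrolled -> member_of_group]. New: owner, member_of_group.
Round 3: r12 [owner & role_viewer -> cond_1]; r15 [member_of_group & owner -> break_glass]. New: cond_1, break_glass.
Round 4: r14 [break_glass -> can_read]. New: can_read.
Round 5: r3 [can_read & device_trusted -> can_publish]. New: can_publish.
Round 6: r8 [can_publish & can_invite -> role_admin]. New: role_admin.
Round 7: r16 [role_admin & token_valid -> sso_linked]. New: sso_linked.
Closure: {admin_console, audit_required, break_glass, can_invite, can_publish, can_read, can_write, cond_1, device_trusted, elevated, export_allowed, ip_allowlisted, member_of_group, mfa_enrolled, owner, quota_ok, role_admin, role_viewer, session_fresh, sso_linked, token_valid} — 21 facts.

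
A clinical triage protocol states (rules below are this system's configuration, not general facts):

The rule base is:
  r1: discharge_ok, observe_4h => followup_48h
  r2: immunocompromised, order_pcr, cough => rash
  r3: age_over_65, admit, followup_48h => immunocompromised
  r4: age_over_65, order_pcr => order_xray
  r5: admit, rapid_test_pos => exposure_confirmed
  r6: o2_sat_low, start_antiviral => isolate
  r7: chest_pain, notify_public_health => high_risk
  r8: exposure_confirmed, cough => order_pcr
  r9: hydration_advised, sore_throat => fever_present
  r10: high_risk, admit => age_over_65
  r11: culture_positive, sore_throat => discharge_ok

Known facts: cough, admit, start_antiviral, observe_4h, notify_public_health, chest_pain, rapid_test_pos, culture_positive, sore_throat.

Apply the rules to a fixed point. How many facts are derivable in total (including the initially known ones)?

[1] r5 [admit, rapid_test_pos => exposure_confirmed]; r7 [chest_pain, notify_public_health => high_risk]; r11 [culture_positive, sore_throat => discharge_ok]. ⇒ new: exposure_confirmed, high_risk, discharge_ok.
[2] r1 [discharge_ok, observe_4h => followup_48h]; r8 [exposure_confirmed, cough => order_pcr]; r10 [high_risk, admit => age_over_65]. ⇒ new: followup_48h, order_pcr, age_over_65.
[3] r3 [age_over_65, admit, followup_48h => immunocompromised]; r4 [age_over_65, order_pcr => order_xray]. ⇒ new: immunocompromised, order_xray.
[4] r2 [immunocompromised, order_pcr, cough => rash]. ⇒ new: rash.
Closure: {admit, age_over_65, chest_pain, cough, culture_positive, discharge_ok, exposure_confirmed, followup_48h, high_risk, immunocompromised, notify_public_health, observe_4h, order_pcr, order_xray, rapid_test_pos, rash, sore_throat, start_antiviral} — 18 facts.

18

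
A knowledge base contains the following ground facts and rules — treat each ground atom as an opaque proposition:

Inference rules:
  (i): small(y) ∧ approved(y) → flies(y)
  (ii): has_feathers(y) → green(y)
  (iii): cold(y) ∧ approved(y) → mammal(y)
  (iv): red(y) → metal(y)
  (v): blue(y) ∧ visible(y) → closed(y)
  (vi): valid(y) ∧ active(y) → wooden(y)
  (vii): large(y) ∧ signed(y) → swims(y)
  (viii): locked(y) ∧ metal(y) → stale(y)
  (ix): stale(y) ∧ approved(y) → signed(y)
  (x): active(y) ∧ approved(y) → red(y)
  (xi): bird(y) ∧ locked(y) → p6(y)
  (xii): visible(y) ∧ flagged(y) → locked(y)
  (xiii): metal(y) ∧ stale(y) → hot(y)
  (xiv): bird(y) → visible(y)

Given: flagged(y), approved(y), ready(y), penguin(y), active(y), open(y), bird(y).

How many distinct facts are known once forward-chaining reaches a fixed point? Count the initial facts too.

15

[1] (x) [active(y) ∧ approved(y) → red(y)]; (xiv) [bird(y) → visible(y)]. ⇒ new: red(y), visible(y).
[2] (iv) [red(y) → metal(y)]; (xii) [visible(y) ∧ flagged(y) → locked(y)]. ⇒ new: metal(y), locked(y).
[3] (viii) [locked(y) ∧ metal(y) → stale(y)]; (xi) [bird(y) ∧ locked(y) → p6(y)]. ⇒ new: stale(y), p6(y).
[4] (ix) [stale(y) ∧ approved(y) → signed(y)]; (xiii) [metal(y) ∧ stale(y) → hot(y)]. ⇒ new: signed(y), hot(y).
Closure: {active(y), approved(y), bird(y), flagged(y), hot(y), locked(y), metal(y), open(y), p6(y), penguin(y), ready(y), red(y), signed(y), stale(y), visible(y)} — 15 facts.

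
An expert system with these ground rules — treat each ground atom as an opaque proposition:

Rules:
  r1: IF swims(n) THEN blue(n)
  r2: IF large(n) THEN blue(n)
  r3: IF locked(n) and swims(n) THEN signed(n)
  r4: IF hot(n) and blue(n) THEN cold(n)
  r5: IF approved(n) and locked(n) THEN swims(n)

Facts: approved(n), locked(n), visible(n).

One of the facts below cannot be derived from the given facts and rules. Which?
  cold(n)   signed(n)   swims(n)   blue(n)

cold(n)

Round 1 fires r5, giving swims(n).
Round 2 fires r1, r3, giving blue(n), signed(n).
Derived: blue(n) (round 2), signed(n) (round 2), swims(n) (round 1). cold(n) never appears in any round.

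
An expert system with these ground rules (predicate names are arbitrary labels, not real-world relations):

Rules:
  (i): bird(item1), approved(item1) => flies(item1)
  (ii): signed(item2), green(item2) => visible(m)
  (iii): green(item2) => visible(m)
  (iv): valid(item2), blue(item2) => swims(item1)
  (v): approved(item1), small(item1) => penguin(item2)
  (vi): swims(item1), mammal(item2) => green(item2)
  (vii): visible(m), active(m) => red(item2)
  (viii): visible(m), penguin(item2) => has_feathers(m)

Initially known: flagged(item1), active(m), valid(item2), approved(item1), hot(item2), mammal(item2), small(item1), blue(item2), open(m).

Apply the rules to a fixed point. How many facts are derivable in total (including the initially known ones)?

Round 1 fires (iv), (v), giving swims(item1), penguin(item2).
Round 2 fires (vi), giving green(item2).
Round 3 fires (iii), giving visible(m).
Round 4 fires (vii), (viii), giving red(item2), has_feathers(m).
Closure: {active(m), approved(item1), blue(item2), flagged(item1), green(item2), has_feathers(m), hot(item2), mammal(item2), open(m), penguin(item2), red(item2), small(item1), swims(item1), valid(item2), visible(m)} — 15 facts.

15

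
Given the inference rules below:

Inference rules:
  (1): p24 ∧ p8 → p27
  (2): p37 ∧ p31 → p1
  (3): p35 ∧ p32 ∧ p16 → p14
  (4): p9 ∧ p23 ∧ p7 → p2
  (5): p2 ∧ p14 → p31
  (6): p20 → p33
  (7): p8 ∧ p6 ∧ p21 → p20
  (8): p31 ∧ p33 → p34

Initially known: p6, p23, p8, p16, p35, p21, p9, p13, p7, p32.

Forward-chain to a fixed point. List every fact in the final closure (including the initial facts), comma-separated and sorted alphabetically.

p13, p14, p16, p2, p20, p21, p23, p31, p32, p33, p34, p35, p6, p7, p8, p9

[1] (3) [p35 ∧ p32 ∧ p16 → p14]; (4) [p9 ∧ p23 ∧ p7 → p2]; (7) [p8 ∧ p6 ∧ p21 → p20]. ⇒ new: p14, p2, p20.
[2] (5) [p2 ∧ p14 → p31]; (6) [p20 → p33]. ⇒ new: p31, p33.
[3] (8) [p31 ∧ p33 → p34]. ⇒ new: p34.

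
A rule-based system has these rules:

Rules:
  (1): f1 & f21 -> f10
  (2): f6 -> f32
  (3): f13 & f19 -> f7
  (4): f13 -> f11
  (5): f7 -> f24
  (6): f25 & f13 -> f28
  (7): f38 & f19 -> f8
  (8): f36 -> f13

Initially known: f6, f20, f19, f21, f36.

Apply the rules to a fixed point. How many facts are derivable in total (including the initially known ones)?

10

Round 1: (2) [f6 -> f32]; (8) [f36 -> f13]. New: f32, f13.
Round 2: (3) [f13 & f19 -> f7]; (4) [f13 -> f11]. New: f7, f11.
Round 3: (5) [f7 -> f24]. New: f24.
Closure: {f11, f13, f19, f20, f21, f24, f32, f36, f6, f7} — 10 facts.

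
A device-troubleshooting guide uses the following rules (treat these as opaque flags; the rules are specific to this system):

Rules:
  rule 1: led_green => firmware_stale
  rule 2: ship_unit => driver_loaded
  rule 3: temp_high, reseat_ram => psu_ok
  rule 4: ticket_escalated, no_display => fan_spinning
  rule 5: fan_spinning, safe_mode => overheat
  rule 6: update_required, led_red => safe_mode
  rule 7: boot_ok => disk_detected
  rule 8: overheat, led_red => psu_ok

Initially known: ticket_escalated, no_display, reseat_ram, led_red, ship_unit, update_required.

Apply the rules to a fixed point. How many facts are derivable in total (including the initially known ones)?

[1] rule 2 [ship_unit => driver_loaded]; rule 4 [ticket_escalated, no_display => fan_spinning]; rule 6 [update_required, led_red => safe_mode]. ⇒ new: driver_loaded, fan_spinning, safe_mode.
[2] rule 5 [fan_spinning, safe_mode => overheat]. ⇒ new: overheat.
[3] rule 8 [overheat, led_red => psu_ok]. ⇒ new: psu_ok.
Closure: {driver_loaded, fan_spinning, led_red, no_display, overheat, psu_ok, reseat_ram, safe_mode, ship_unit, ticket_escalated, update_required} — 11 facts.

11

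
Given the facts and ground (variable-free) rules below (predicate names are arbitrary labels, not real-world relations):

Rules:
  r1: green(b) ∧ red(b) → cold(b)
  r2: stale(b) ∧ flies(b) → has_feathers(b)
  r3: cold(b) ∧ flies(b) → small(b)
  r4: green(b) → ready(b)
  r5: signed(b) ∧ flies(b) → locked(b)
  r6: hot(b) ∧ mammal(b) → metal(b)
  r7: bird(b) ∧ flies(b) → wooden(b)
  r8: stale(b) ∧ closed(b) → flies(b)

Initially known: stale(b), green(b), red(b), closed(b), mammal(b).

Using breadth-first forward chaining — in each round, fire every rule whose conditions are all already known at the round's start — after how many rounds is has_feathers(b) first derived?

2

Round 1: r1 [green(b) ∧ red(b) → cold(b)]; r4 [green(b) → ready(b)]; r8 [stale(b) ∧ closed(b) → flies(b)]. New: cold(b), ready(b), flies(b).
Round 2: r2 [stale(b) ∧ flies(b) → has_feathers(b)]; r3 [cold(b) ∧ flies(b) → small(b)]. New: has_feathers(b), small(b).
has_feathers(b) first appears in round 2.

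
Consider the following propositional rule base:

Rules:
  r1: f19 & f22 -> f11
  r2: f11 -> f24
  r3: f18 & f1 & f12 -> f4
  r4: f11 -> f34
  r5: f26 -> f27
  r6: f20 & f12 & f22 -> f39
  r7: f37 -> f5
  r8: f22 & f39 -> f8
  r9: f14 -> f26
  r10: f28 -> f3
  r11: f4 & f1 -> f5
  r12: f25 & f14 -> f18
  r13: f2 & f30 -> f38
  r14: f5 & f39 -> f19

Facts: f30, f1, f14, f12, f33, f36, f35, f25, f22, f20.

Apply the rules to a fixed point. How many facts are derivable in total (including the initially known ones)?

21

[1] r6 [f20 & f12 & f22 -> f39]; r9 [f14 -> f26]; r12 [f25 & f14 -> f18]. ⇒ new: f39, f26, f18.
[2] r3 [f18 & f1 & f12 -> f4]; r5 [f26 -> f27]; r8 [f22 & f39 -> f8]. ⇒ new: f4, f27, f8.
[3] r11 [f4 & f1 -> f5]. ⇒ new: f5.
[4] r14 [f5 & f39 -> f19]. ⇒ new: f19.
[5] r1 [f19 & f22 -> f11]. ⇒ new: f11.
[6] r2 [f11 -> f24]; r4 [f11 -> f34]. ⇒ new: f24, f34.
Closure: {f1, f11, f12, f14, f18, f19, f20, f22, f24, f25, f26, f27, f30, f33, f34, f35, f36, f39, f4, f5, f8} — 21 facts.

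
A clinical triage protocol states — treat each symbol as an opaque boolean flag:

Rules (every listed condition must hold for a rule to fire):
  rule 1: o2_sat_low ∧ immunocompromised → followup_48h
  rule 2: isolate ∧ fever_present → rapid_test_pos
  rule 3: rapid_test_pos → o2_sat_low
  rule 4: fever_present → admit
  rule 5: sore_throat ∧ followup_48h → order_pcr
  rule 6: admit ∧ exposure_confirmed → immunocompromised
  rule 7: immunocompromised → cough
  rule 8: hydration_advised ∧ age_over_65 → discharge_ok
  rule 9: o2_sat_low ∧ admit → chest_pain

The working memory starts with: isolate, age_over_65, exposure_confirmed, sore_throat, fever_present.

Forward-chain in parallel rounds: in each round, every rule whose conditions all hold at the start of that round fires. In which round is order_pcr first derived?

4

Round 1: rule 2 [isolate ∧ fever_present → rapid_test_pos]; rule 4 [fever_present → admit]. New: rapid_test_pos, admit.
Round 2: rule 3 [rapid_test_pos → o2_sat_low]; rule 6 [admit ∧ exposure_confirmed → immunocompromised]. New: o2_sat_low, immunocompromised.
Round 3: rule 1 [o2_sat_low ∧ immunocompromised → followup_48h]; rule 7 [immunocompromised → cough]; rule 9 [o2_sat_low ∧ admit → chest_pain]. New: followup_48h, cough, chest_pain.
Round 4: rule 5 [sore_throat ∧ followup_48h → order_pcr]. New: order_pcr.
order_pcr first appears in round 4.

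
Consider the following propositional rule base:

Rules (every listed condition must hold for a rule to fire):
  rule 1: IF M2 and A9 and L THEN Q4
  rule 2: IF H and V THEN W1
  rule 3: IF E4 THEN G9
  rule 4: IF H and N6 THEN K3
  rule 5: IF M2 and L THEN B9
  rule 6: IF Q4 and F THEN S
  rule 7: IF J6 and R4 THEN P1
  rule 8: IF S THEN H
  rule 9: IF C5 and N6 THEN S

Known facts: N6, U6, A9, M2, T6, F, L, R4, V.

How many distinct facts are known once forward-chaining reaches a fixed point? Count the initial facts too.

Round 1 — rule 1, rule 5, derive Q4, B9.
Round 2 — rule 6, derive S.
Round 3 — rule 8, derive H.
Round 4 — rule 2, rule 4, derive W1, K3.
Closure: {A9, B9, F, H, K3, L, M2, N6, Q4, R4, S, T6, U6, V, W1} — 15 facts.

15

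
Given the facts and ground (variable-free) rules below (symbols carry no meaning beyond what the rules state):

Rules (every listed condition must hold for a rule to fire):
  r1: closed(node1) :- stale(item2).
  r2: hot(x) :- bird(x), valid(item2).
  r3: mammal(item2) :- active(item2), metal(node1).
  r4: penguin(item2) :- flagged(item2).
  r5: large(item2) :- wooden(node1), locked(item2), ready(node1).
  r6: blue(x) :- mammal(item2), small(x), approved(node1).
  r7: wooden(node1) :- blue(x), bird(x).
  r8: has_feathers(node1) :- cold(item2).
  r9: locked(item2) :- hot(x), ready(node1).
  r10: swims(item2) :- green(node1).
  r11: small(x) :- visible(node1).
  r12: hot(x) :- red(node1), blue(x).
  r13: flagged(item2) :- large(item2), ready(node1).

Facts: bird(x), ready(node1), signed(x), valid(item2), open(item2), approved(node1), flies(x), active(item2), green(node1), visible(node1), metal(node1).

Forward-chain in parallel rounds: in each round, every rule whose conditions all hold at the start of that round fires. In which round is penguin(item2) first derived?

6

[1] r2 [hot(x) :- bird(x), valid(item2).]; r3 [mammal(item2) :- active(item2), metal(node1).]; r10 [swims(item2) :- green(node1).]; r11 [small(x) :- visible(node1).]. ⇒ new: hot(x), mammal(item2), swims(item2), small(x).
[2] r6 [blue(x) :- mammal(item2), small(x), approved(node1).]; r9 [locked(item2) :- hot(x), ready(node1).]. ⇒ new: blue(x), locked(item2).
[3] r7 [wooden(node1) :- blue(x), bird(x).]. ⇒ new: wooden(node1).
[4] r5 [large(item2) :- wooden(node1), locked(item2), ready(node1).]. ⇒ new: large(item2).
[5] r13 [flagged(item2) :- large(item2), ready(node1).]. ⇒ new: flagged(item2).
[6] r4 [penguin(item2) :- flagged(item2).]. ⇒ new: penguin(item2).
penguin(item2) first appears in round 6.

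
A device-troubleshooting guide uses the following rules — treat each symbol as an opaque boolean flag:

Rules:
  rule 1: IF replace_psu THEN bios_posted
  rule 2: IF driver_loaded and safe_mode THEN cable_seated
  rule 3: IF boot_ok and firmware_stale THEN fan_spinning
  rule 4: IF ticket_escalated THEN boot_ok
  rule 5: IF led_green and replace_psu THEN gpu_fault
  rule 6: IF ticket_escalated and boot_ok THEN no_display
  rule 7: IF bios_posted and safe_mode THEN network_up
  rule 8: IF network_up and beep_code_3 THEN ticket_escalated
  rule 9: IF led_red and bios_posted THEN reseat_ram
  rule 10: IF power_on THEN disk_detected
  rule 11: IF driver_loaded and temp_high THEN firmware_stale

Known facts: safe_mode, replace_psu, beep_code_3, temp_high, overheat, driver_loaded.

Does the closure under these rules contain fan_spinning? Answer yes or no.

yes

Round 1: rule 1 [IF replace_psu THEN bios_posted]; rule 2 [IF driver_loaded and safe_mode THEN cable_seated]; rule 11 [IF driver_loaded and temp_high THEN firmware_stale]. Adds bios_posted, cable_seated, firmware_stale.
Round 2: rule 7 [IF bios_posted and safe_mode THEN network_up]. Adds network_up.
Round 3: rule 8 [IF network_up and beep_code_3 THEN ticket_escalated]. Adds ticket_escalated.
Round 4: rule 4 [IF ticket_escalated THEN boot_ok]. Adds boot_ok.
Round 5: rule 3 [IF boot_ok and firmware_stale THEN fan_spinning]; rule 6 [IF ticket_escalated and boot_ok THEN no_display]. Adds fan_spinning, no_display.
fan_spinning appears in round 5, so it is derivable.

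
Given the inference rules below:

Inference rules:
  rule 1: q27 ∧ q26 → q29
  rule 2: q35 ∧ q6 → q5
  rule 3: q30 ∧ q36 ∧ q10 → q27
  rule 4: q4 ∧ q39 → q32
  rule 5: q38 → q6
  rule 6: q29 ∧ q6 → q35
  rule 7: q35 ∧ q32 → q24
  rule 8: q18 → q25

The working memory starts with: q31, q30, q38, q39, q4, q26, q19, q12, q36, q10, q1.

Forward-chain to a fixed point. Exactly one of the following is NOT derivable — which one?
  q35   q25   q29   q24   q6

q25

[1] rule 3 [q30 ∧ q36 ∧ q10 → q27]; rule 4 [q4 ∧ q39 → q32]; rule 5 [q38 → q6]. ⇒ new: q27, q32, q6.
[2] rule 1 [q27 ∧ q26 → q29]. ⇒ new: q29.
[3] rule 6 [q29 ∧ q6 → q35]. ⇒ new: q35.
[4] rule 2 [q35 ∧ q6 → q5]; rule 7 [q35 ∧ q32 → q24]. ⇒ new: q5, q24.
Derived: q6 (round 1), q24 (round 4), q35 (round 3), q29 (round 2). q25 never appears in any round.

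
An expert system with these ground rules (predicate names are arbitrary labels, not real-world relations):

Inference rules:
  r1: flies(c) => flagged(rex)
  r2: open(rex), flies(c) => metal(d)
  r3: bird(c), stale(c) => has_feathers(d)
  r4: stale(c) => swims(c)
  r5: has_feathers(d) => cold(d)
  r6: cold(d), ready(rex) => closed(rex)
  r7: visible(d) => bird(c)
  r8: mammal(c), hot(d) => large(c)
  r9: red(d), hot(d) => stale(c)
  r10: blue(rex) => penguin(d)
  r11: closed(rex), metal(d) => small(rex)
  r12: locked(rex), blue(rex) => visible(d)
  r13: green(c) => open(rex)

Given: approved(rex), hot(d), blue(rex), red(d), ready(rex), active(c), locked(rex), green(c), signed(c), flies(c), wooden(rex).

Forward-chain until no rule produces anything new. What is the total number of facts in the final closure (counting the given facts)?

23

Round 1 — r1, r9, r10, r12, r13, derive flagged(rex), stale(c), penguin(d), visible(d), open(rex).
Round 2 — r2, r4, r7, derive metal(d), swims(c), bird(c).
Round 3 — r3, derive has_feathers(d).
Round 4 — r5, derive cold(d).
Round 5 — r6, derive closed(rex).
Round 6 — r11, derive small(rex).
Closure: {active(c), approved(rex), bird(c), blue(rex), closed(rex), cold(d), flagged(rex), flies(c), green(c), has_feathers(d), hot(d), locked(rex), metal(d), open(rex), penguin(d), ready(rex), red(d), signed(c), small(rex), stale(c), swims(c), visible(d), wooden(rex)} — 23 facts.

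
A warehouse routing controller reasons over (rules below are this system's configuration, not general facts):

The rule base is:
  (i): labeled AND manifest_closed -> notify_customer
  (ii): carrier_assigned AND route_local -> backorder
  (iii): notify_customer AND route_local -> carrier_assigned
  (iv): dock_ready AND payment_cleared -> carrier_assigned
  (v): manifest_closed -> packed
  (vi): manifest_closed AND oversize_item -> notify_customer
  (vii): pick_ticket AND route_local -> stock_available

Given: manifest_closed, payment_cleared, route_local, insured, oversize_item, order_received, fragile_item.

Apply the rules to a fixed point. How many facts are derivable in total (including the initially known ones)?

11

[1] (v) [manifest_closed -> packed]; (vi) [manifest_closed AND oversize_item -> notify_customer]. ⇒ new: packed, notify_customer.
[2] (iii) [notify_customer AND route_local -> carrier_assigned]. ⇒ new: carrier_assigned.
[3] (ii) [carrier_assigned AND route_local -> backorder]. ⇒ new: backorder.
Closure: {backorder, carrier_assigned, fragile_item, insured, manifest_closed, notify_customer, order_received, oversize_item, packed, payment_cleared, route_local} — 11 facts.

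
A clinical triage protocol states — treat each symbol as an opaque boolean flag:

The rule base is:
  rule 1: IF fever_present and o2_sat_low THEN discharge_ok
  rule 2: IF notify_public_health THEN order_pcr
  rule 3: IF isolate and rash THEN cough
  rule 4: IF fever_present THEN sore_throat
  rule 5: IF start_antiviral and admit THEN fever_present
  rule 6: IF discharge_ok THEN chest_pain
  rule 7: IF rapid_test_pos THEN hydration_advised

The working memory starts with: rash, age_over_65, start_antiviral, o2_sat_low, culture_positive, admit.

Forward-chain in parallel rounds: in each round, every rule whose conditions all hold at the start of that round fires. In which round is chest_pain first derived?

[1] rule 5 [IF start_antiviral and admit THEN fever_present]. ⇒ new: fever_present.
[2] rule 1 [IF fever_present and o2_sat_low THEN discharge_ok]; rule 4 [IF fever_present THEN sore_throat]. ⇒ new: discharge_ok, sore_throat.
[3] rule 6 [IF discharge_ok THEN chest_pain]. ⇒ new: chest_pain.
chest_pain first appears in round 3.

3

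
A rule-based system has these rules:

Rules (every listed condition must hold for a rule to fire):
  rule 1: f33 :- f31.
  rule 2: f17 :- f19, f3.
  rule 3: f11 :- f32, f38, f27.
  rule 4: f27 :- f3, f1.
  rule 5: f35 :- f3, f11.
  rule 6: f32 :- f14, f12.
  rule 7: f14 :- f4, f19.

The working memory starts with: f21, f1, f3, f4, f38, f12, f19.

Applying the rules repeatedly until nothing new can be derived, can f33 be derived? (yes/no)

Round 1 — rule 2, rule 4, rule 7, derive f17, f27, f14.
Round 2 — rule 6, derive f32.
Round 3 — rule 3, derive f11.
Round 4 — rule 5, derive f35.
Fixed point reached. f33 is concluded only by rule 1; rule 1 needs f31 (never derived).

no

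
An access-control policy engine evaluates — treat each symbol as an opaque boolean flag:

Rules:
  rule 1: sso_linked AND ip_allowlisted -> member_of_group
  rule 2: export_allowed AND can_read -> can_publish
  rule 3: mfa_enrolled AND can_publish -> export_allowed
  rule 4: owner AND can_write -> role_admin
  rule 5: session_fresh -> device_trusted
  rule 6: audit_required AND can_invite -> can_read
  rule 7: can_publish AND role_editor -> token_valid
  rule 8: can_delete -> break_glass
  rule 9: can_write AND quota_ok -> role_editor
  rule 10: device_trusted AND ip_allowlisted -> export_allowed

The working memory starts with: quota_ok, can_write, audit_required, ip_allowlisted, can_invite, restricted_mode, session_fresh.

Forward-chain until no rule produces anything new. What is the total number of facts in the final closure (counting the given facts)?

13

Round 1: rule 5 [session_fresh -> device_trusted]; rule 6 [audit_required AND can_invite -> can_read]; rule 9 [can_write AND quota_ok -> role_editor]. Adds device_trusted, can_read, role_editor.
Round 2: rule 10 [device_trusted AND ip_allowlisted -> export_allowed]. Adds export_allowed.
Round 3: rule 2 [export_allowed AND can_read -> can_publish]. Adds can_publish.
Round 4: rule 7 [can_publish AND role_editor -> token_valid]. Adds token_valid.
Closure: {audit_required, can_invite, can_publish, can_read, can_write, device_trusted, export_allowed, ip_allowlisted, quota_ok, restricted_mode, role_editor, session_fresh, token_valid} — 13 facts.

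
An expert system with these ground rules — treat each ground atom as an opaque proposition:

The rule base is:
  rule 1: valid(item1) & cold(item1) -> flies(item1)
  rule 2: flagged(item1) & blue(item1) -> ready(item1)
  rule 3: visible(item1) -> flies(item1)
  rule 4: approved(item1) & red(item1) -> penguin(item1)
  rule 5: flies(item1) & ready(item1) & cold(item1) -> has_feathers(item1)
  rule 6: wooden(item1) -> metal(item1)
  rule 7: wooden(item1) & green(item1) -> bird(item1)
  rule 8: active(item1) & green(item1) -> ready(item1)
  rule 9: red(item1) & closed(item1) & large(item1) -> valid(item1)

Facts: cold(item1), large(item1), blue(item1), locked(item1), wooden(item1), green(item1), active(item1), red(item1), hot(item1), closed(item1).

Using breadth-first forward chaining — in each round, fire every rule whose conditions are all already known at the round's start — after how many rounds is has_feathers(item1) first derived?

3

[1] rule 6 [wooden(item1) -> metal(item1)]; rule 7 [wooden(item1) & green(item1) -> bird(item1)]; rule 8 [active(item1) & green(item1) -> ready(item1)]; rule 9 [red(item1) & closed(item1) & large(item1) -> valid(item1)]. ⇒ new: metal(item1), bird(item1), ready(item1), valid(item1).
[2] rule 1 [valid(item1) & cold(item1) -> flies(item1)]. ⇒ new: flies(item1).
[3] rule 5 [flies(item1) & ready(item1) & cold(item1) -> has_feathers(item1)]. ⇒ new: has_feathers(item1).
has_feathers(item1) first appears in round 3.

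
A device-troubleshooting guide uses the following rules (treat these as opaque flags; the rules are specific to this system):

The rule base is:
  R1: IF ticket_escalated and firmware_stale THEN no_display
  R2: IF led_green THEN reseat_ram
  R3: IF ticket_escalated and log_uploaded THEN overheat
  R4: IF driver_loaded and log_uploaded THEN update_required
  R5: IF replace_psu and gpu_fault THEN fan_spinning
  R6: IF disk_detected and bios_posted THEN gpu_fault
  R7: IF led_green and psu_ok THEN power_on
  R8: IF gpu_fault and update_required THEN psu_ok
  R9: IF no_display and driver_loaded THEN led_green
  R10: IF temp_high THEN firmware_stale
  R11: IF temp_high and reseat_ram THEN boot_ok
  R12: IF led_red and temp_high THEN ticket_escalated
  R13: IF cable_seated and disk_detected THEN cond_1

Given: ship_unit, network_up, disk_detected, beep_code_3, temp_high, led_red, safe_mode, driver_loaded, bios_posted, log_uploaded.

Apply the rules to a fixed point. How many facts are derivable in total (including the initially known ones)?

Round 1: R4 [IF driver_loaded and log_uploaded THEN update_required]; R6 [IF disk_detected and bios_posted THEN gpu_fault]; R10 [IF temp_high THEN firmware_stale]; R12 [IF led_red and temp_high THEN ticket_escalated]. Adds update_required, gpu_fault, firmware_stale, ticket_escalated.
Round 2: R1 [IF ticket_escalated and firmware_stale THEN no_display]; R3 [IF ticket_escalated and log_uploaded THEN overheat]; R8 [IF gpu_fault and update_required THEN psu_ok]. Adds no_display, overheat, psu_ok.
Round 3: R9 [IF no_display and driver_loaded THEN led_green]. Adds led_green.
Round 4: R2 [IF led_green THEN reseat_ram]; R7 [IF led_green and psu_ok THEN power_on]. Adds reseat_ram, power_on.
Round 5: R11 [IF temp_high and reseat_ram THEN boot_ok]. Adds boot_ok.
Closure: {beep_code_3, bios_posted, boot_ok, disk_detected, driver_loaded, firmware_stale, gpu_fault, led_green, led_red, log_uploaded, network_up, no_display, overheat, power_on, psu_ok, reseat_ram, safe_mode, ship_unit, temp_high, ticket_escalated, update_required} — 21 facts.

21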